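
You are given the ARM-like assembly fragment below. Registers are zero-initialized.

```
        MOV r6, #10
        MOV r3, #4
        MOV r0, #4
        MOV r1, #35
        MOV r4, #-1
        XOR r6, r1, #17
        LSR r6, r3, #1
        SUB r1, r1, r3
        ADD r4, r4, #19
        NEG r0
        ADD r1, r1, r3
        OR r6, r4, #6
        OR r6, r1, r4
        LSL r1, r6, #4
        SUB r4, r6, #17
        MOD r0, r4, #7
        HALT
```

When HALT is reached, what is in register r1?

816

r6=10
r3=4
r0=4
r1=35
r4=-1
r6=35^17=50
r6=4>>1=2
r1=35-4=31
r4=(-1)+19=18
r0=-(4)=-4
r1=31+4=35
r6=18|6=22
r6=35|18=51
r1=51<<4=816
r4=51-17=34
r0=34%7=6
halt.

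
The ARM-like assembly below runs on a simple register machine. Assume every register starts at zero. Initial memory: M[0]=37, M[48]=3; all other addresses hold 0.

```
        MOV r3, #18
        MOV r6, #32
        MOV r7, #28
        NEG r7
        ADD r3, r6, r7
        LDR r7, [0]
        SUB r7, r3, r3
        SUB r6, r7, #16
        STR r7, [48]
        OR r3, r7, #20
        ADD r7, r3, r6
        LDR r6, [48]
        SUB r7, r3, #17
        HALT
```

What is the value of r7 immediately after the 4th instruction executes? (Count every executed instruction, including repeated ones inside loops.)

after MOV r3, #18: r3=18
after MOV r6, #32: r6=32
after MOV r7, #28: r7=28
after NEG r7: r7=-(28)=-28
After step 4: r7 = -28.

-28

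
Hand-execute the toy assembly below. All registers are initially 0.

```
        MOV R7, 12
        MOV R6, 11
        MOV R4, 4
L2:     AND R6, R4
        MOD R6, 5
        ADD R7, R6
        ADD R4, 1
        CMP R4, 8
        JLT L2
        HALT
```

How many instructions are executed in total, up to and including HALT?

28

MOV R7, 12 → R7=12
MOV R6, 11 → R6=11
MOV R4, 4 → R4=4
AND R6, R4 → R6=11&4=0
MOD R6, 5 → R6=0%5=0
ADD R7, R6 → R7=12+0=12
ADD R4, 1 → R4=4+1=5
CMP R4, 8  (cmp 5,8)
JLT L2: taken
AND R6, R4 → R6=0&5=0
MOD R6, 5 → R6=0%5=0
ADD R7, R6 → R7=12+0=12
ADD R4, 1 → R4=5+1=6
CMP R4, 8  (cmp 6,8)
JLT L2: taken
AND R6, R4 → R6=0&6=0
MOD R6, 5 → R6=0%5=0
ADD R7, R6 → R7=12+0=12
ADD R4, 1 → R4=6+1=7
CMP R4, 8  (cmp 7,8)
JLT L2: taken
AND R6, R4 → R6=0&7=0
MOD R6, 5 → R6=0%5=0
ADD R7, R6 → R7=12+0=12
ADD R4, 1 → R4=7+1=8
CMP R4, 8  (cmp 8,8)
JLT L2: not taken
halt.
Total executed instructions: 28.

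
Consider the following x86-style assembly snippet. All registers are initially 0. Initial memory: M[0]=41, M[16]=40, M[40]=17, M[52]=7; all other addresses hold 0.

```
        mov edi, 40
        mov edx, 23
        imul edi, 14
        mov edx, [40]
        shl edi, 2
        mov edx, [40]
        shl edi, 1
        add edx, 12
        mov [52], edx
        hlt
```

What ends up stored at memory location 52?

29

mov edi, 40 → edi=40
mov edx, 23 → edx=23
imul edi, 14 → edi=40*14=560
mov edx, [40] → edx=M[40]=17
shl edi, 2 → edi=560<<2=2240
mov edx, [40] → edx=M[40]=17
shl edi, 1 → edi=2240<<1=4480
add edx, 12 → edx=17+12=29
mov [52], edx → M[52]=29
halt.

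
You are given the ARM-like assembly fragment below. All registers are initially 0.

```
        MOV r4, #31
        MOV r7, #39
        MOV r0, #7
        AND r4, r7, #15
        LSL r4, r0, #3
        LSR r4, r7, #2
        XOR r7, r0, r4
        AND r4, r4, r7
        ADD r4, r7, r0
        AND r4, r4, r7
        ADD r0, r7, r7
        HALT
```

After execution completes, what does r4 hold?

r4=31
r7=39
r0=7
r4=39&15=7
r4=7<<3=56
r4=39>>2=9
r7=7^9=14
r4=9&14=8
r4=14+7=21
r4=21&14=4
r0=14+14=28
halt.

4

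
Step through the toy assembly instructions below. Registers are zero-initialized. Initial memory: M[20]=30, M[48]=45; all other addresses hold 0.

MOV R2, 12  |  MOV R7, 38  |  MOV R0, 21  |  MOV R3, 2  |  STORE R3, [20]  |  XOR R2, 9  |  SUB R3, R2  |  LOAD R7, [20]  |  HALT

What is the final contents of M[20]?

MOV R2, 12 → R2=12
MOV R7, 38 → R7=38
MOV R0, 21 → R0=21
MOV R3, 2 → R3=2
STORE R3, [20] → M[20]=2
XOR R2, 9 → R2=12^9=5
SUB R3, R2 → R3=2-5=-3
LOAD R7, [20] → R7=M[20]=2
halt.

2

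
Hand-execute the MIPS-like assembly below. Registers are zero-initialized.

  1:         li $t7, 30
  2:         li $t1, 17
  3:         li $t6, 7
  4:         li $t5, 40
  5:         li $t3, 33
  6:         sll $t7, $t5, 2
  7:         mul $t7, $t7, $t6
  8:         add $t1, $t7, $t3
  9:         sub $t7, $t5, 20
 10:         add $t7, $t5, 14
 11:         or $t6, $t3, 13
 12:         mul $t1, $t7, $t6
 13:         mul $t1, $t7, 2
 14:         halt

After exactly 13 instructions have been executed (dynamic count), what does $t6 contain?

45

$t7=30
$t1=17
$t6=7
$t5=40
$t3=33
$t7=40<<2=160
$t7=160*7=1120
$t1=1120+33=1153
$t7=40-20=20
$t7=40+14=54
$t6=33|13=45
$t1=54*45=2430
$t1=54*2=108
After step 13: $t6 = 45.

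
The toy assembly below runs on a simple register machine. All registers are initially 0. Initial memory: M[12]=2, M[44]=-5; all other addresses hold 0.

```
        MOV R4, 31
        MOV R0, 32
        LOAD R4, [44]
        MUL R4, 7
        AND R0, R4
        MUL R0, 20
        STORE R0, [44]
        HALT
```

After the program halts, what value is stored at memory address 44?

0

R4=31
R0=32
R4=M[44]=-5
R4=(-5)*7=-35
R0=32&(-35)=0
R0=0*20=0
STORE R0, [44] → M[44]=0
halt.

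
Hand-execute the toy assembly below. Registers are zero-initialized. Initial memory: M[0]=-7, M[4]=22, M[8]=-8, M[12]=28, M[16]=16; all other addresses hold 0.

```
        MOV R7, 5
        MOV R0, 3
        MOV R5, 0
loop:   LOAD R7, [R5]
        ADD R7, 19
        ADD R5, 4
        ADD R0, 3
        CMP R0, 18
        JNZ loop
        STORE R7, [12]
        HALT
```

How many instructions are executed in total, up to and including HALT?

R7=5
R0=3
R5=0
R7=M[0]=-7
R7=(-7)+19=12
R5=0+4=4
R0=3+3=6
CMP R0, 18  (cmp 6,18)
JNZ loop: taken
R7=M[4]=22
R7=22+19=41
R5=4+4=8
R0=6+3=9
CMP R0, 18  (cmp 9,18)
JNZ loop: taken
R7=M[8]=-8
R7=(-8)+19=11
R5=8+4=12
R0=9+3=12
CMP R0, 18  (cmp 12,18)
JNZ loop: taken
R7=M[12]=28
R7=28+19=47
R5=12+4=16
R0=12+3=15
CMP R0, 18  (cmp 15,18)
JNZ loop: taken
R7=M[16]=16
R7=16+19=35
R5=16+4=20
R0=15+3=18
CMP R0, 18  (cmp 18,18)
JNZ loop: not taken
STORE R7, [12] → M[12]=35
halt.
Total executed instructions: 35.

35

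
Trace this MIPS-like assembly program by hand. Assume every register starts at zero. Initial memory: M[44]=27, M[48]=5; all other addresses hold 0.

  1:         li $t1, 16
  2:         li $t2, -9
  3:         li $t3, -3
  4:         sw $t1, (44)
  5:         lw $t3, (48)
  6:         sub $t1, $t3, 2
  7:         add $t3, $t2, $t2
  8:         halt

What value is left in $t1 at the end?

3

li $t1, 16 → $t1=16
li $t2, -9 → $t2=-9
li $t3, -3 → $t3=-3
sw $t1, (44) → M[44]=16
lw $t3, (48) → $t3=M[48]=5
sub $t1, $t3, 2 → $t1=5-2=3
add $t3, $t2, $t2 → $t3=(-9)+(-9)=-18
halt.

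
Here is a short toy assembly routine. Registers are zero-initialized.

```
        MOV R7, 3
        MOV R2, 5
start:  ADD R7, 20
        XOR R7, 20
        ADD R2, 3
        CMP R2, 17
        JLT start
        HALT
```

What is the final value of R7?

R7=3
R2=5
R7=3+20=23
R7=23^20=3
R2=5+3=8
CMP R2, 17  (cmp 8,17)
JLT start: taken
R7=3+20=23
R7=23^20=3
R2=8+3=11
CMP R2, 17  (cmp 11,17)
JLT start: taken
R7=3+20=23
R7=23^20=3
R2=11+3=14
CMP R2, 17  (cmp 14,17)
JLT start: taken
R7=3+20=23
R7=23^20=3
R2=14+3=17
CMP R2, 17  (cmp 17,17)
JLT start: not taken
halt.

3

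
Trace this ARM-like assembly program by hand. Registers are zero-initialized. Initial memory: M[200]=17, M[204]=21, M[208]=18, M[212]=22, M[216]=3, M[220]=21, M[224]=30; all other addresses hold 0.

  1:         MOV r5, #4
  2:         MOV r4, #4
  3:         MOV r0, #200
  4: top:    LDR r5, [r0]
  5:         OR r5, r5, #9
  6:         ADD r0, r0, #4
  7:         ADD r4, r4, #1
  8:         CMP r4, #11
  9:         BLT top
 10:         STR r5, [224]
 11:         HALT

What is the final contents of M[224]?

31

MOV r5, #4 → r5=4
MOV r4, #4 → r4=4
MOV r0, #200 → r0=200
LDR r5, [r0] → r5=M[200]=17
OR r5, r5, #9 → r5=17|9=25
ADD r0, r0, #4 → r0=200+4=204
ADD r4, r4, #1 → r4=4+1=5
CMP r4, #11  (cmp 5,11)
BLT top: taken
LDR r5, [r0] → r5=M[204]=21
OR r5, r5, #9 → r5=21|9=29
ADD r0, r0, #4 → r0=204+4=208
ADD r4, r4, #1 → r4=5+1=6
CMP r4, #11  (cmp 6,11)
BLT top: taken
LDR r5, [r0] → r5=M[208]=18
OR r5, r5, #9 → r5=18|9=27
ADD r0, r0, #4 → r0=208+4=212
ADD r4, r4, #1 → r4=6+1=7
CMP r4, #11  (cmp 7,11)
BLT top: taken
LDR r5, [r0] → r5=M[212]=22
OR r5, r5, #9 → r5=22|9=31
ADD r0, r0, #4 → r0=212+4=216
ADD r4, r4, #1 → r4=7+1=8
CMP r4, #11  (cmp 8,11)
BLT top: taken
LDR r5, [r0] → r5=M[216]=3
OR r5, r5, #9 → r5=3|9=11
ADD r0, r0, #4 → r0=216+4=220
ADD r4, r4, #1 → r4=8+1=9
CMP r4, #11  (cmp 9,11)
BLT top: taken
LDR r5, [r0] → r5=M[220]=21
OR r5, r5, #9 → r5=21|9=29
ADD r0, r0, #4 → r0=220+4=224
ADD r4, r4, #1 → r4=9+1=10
CMP r4, #11  (cmp 10,11)
BLT top: taken
LDR r5, [r0] → r5=M[224]=30
OR r5, r5, #9 → r5=30|9=31
ADD r0, r0, #4 → r0=224+4=228
ADD r4, r4, #1 → r4=10+1=11
CMP r4, #11  (cmp 11,11)
BLT top: not taken
STR r5, [224] → M[224]=31
halt.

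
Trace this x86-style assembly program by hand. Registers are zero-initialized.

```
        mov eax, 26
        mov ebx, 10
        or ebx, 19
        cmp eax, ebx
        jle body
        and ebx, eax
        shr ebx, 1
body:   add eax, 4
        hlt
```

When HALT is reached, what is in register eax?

eax=26
ebx=10
ebx=10|19=27
cmp eax, ebx  (cmp 26,27)
jle body: taken
eax=26+4=30
halt.

30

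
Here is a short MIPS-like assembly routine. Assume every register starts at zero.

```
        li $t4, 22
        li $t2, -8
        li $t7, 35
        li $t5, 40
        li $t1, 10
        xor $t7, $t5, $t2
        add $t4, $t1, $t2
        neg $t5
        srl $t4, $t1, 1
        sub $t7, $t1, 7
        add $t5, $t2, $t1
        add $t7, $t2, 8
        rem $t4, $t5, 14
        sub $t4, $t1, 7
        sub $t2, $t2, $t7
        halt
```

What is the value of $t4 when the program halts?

3

after li $t4, 22: $t4=22
after li $t2, -8: $t2=-8
after li $t7, 35: $t7=35
after li $t5, 40: $t5=40
after li $t1, 10: $t1=10
after xor $t7, $t5, $t2: $t7=40^(-8)=-48
after add $t4, $t1, $t2: $t4=10+(-8)=2
after neg $t5: $t5=-(40)=-40
after srl $t4, $t1, 1: $t4=10>>1=5
after sub $t7, $t1, 7: $t7=10-7=3
after add $t5, $t2, $t1: $t5=(-8)+10=2
after add $t7, $t2, 8: $t7=(-8)+8=0
after rem $t4, $t5, 14: $t4=2%14=2
after sub $t4, $t1, 7: $t4=10-7=3
after sub $t2, $t2, $t7: $t2=(-8)-0=-8
halt.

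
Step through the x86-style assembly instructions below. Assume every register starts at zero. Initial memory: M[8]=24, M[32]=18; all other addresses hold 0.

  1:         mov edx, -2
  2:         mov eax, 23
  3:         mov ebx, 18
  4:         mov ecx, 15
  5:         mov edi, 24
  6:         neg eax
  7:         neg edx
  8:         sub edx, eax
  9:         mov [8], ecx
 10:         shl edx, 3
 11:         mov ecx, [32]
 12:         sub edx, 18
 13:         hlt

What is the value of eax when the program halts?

mov edx, -2 → edx=-2
mov eax, 23 → eax=23
mov ebx, 18 → ebx=18
mov ecx, 15 → ecx=15
mov edi, 24 → edi=24
neg eax → eax=-(23)=-23
neg edx → edx=-(-2)=2
sub edx, eax → edx=2-(-23)=25
mov [8], ecx → M[8]=15
shl edx, 3 → edx=25<<3=200
mov ecx, [32] → ecx=M[32]=18
sub edx, 18 → edx=200-18=182
halt.

-23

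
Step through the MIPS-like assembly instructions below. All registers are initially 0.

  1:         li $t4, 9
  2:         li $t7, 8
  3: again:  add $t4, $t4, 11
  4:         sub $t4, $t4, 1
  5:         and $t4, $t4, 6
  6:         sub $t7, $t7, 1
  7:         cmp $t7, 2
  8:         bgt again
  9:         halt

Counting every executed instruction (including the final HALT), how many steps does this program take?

39

li $t4, 9 → $t4=9
li $t7, 8 → $t7=8
add $t4, $t4, 11 → $t4=9+11=20
sub $t4, $t4, 1 → $t4=20-1=19
and $t4, $t4, 6 → $t4=19&6=2
sub $t7, $t7, 1 → $t7=8-1=7
cmp $t7, 2  (cmp 7,2)
bgt again: taken
add $t4, $t4, 11 → $t4=2+11=13
sub $t4, $t4, 1 → $t4=13-1=12
and $t4, $t4, 6 → $t4=12&6=4
sub $t7, $t7, 1 → $t7=7-1=6
cmp $t7, 2  (cmp 6,2)
bgt again: taken
add $t4, $t4, 11 → $t4=4+11=15
sub $t4, $t4, 1 → $t4=15-1=14
and $t4, $t4, 6 → $t4=14&6=6
sub $t7, $t7, 1 → $t7=6-1=5
cmp $t7, 2  (cmp 5,2)
bgt again: taken
add $t4, $t4, 11 → $t4=6+11=17
sub $t4, $t4, 1 → $t4=17-1=16
and $t4, $t4, 6 → $t4=16&6=0
sub $t7, $t7, 1 → $t7=5-1=4
cmp $t7, 2  (cmp 4,2)
bgt again: taken
add $t4, $t4, 11 → $t4=0+11=11
sub $t4, $t4, 1 → $t4=11-1=10
and $t4, $t4, 6 → $t4=10&6=2
sub $t7, $t7, 1 → $t7=4-1=3
cmp $t7, 2  (cmp 3,2)
bgt again: taken
add $t4, $t4, 11 → $t4=2+11=13
sub $t4, $t4, 1 → $t4=13-1=12
and $t4, $t4, 6 → $t4=12&6=4
sub $t7, $t7, 1 → $t7=3-1=2
cmp $t7, 2  (cmp 2,2)
bgt again: not taken
halt.
Total executed instructions: 39.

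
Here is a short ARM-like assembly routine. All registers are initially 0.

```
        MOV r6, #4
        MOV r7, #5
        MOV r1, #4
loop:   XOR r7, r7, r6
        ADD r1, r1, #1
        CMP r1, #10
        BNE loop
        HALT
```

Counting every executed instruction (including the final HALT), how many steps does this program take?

28

after MOV r6, #4: r6=4
after MOV r7, #5: r7=5
after MOV r1, #4: r1=4
after XOR r7, r7, r6: r7=5^4=1
after ADD r1, r1, #1: r1=4+1=5
CMP r1, #10  (cmp 5,10)
BNE loop: taken
after XOR r7, r7, r6: r7=1^4=5
after ADD r1, r1, #1: r1=5+1=6
CMP r1, #10  (cmp 6,10)
BNE loop: taken
after XOR r7, r7, r6: r7=5^4=1
after ADD r1, r1, #1: r1=6+1=7
CMP r1, #10  (cmp 7,10)
BNE loop: taken
after XOR r7, r7, r6: r7=1^4=5
after ADD r1, r1, #1: r1=7+1=8
CMP r1, #10  (cmp 8,10)
BNE loop: taken
after XOR r7, r7, r6: r7=5^4=1
after ADD r1, r1, #1: r1=8+1=9
CMP r1, #10  (cmp 9,10)
BNE loop: taken
after XOR r7, r7, r6: r7=1^4=5
after ADD r1, r1, #1: r1=9+1=10
CMP r1, #10  (cmp 10,10)
BNE loop: not taken
halt.
Total executed instructions: 28.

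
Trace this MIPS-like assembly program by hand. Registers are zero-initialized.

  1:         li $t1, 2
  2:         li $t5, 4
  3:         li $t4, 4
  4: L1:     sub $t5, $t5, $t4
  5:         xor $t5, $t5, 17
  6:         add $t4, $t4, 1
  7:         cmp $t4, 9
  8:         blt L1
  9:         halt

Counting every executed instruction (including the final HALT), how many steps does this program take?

li $t1, 2 → $t1=2
li $t5, 4 → $t5=4
li $t4, 4 → $t4=4
sub $t5, $t5, $t4 → $t5=4-4=0
xor $t5, $t5, 17 → $t5=0^17=17
add $t4, $t4, 1 → $t4=4+1=5
cmp $t4, 9  (cmp 5,9)
blt L1: taken
sub $t5, $t5, $t4 → $t5=17-5=12
xor $t5, $t5, 17 → $t5=12^17=29
add $t4, $t4, 1 → $t4=5+1=6
cmp $t4, 9  (cmp 6,9)
blt L1: taken
sub $t5, $t5, $t4 → $t5=29-6=23
xor $t5, $t5, 17 → $t5=23^17=6
add $t4, $t4, 1 → $t4=6+1=7
cmp $t4, 9  (cmp 7,9)
blt L1: taken
sub $t5, $t5, $t4 → $t5=6-7=-1
xor $t5, $t5, 17 → $t5=(-1)^17=-18
add $t4, $t4, 1 → $t4=7+1=8
cmp $t4, 9  (cmp 8,9)
blt L1: taken
sub $t5, $t5, $t4 → $t5=(-18)-8=-26
xor $t5, $t5, 17 → $t5=(-26)^17=-9
add $t4, $t4, 1 → $t4=8+1=9
cmp $t4, 9  (cmp 9,9)
blt L1: not taken
halt.
Total executed instructions: 29.

29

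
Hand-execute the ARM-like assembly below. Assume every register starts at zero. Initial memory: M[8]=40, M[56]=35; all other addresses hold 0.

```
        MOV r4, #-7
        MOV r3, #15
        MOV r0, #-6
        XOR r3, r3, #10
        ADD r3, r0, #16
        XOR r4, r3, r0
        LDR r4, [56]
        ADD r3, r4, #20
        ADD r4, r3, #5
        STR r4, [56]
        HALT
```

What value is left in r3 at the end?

MOV r4, #-7 → r4=-7
MOV r3, #15 → r3=15
MOV r0, #-6 → r0=-6
XOR r3, r3, #10 → r3=15^10=5
ADD r3, r0, #16 → r3=(-6)+16=10
XOR r4, r3, r0 → r4=10^(-6)=-16
LDR r4, [56] → r4=M[56]=35
ADD r3, r4, #20 → r3=35+20=55
ADD r4, r3, #5 → r4=55+5=60
STR r4, [56] → M[56]=60
halt.

55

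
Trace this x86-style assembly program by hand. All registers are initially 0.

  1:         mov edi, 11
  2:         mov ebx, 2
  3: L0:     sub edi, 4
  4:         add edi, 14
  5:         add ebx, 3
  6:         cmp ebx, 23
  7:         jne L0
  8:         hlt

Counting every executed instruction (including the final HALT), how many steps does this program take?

38

after mov edi, 11: edi=11
after mov ebx, 2: ebx=2
after sub edi, 4: edi=11-4=7
after add edi, 14: edi=7+14=21
after add ebx, 3: ebx=2+3=5
cmp ebx, 23  (cmp 5,23)
jne L0: taken
after sub edi, 4: edi=21-4=17
after add edi, 14: edi=17+14=31
after add ebx, 3: ebx=5+3=8
cmp ebx, 23  (cmp 8,23)
jne L0: taken
after sub edi, 4: edi=31-4=27
after add edi, 14: edi=27+14=41
after add ebx, 3: ebx=8+3=11
cmp ebx, 23  (cmp 11,23)
jne L0: taken
after sub edi, 4: edi=41-4=37
after add edi, 14: edi=37+14=51
after add ebx, 3: ebx=11+3=14
cmp ebx, 23  (cmp 14,23)
jne L0: taken
after sub edi, 4: edi=51-4=47
after add edi, 14: edi=47+14=61
after add ebx, 3: ebx=14+3=17
cmp ebx, 23  (cmp 17,23)
jne L0: taken
after sub edi, 4: edi=61-4=57
after add edi, 14: edi=57+14=71
after add ebx, 3: ebx=17+3=20
cmp ebx, 23  (cmp 20,23)
jne L0: taken
after sub edi, 4: edi=71-4=67
after add edi, 14: edi=67+14=81
after add ebx, 3: ebx=20+3=23
cmp ebx, 23  (cmp 23,23)
jne L0: not taken
halt.
Total executed instructions: 38.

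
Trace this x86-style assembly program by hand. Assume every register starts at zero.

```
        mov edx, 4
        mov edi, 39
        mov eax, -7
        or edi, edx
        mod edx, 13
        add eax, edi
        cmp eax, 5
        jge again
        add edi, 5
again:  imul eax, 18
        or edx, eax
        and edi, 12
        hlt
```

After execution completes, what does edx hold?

after mov edx, 4: edx=4
after mov edi, 39: edi=39
after mov eax, -7: eax=-7
after or edi, edx: edi=39|4=39
after mod edx, 13: edx=4%13=4
after add eax, edi: eax=(-7)+39=32
cmp eax, 5  (cmp 32,5)
jge again: taken
after imul eax, 18: eax=32*18=576
after or edx, eax: edx=4|576=580
after and edi, 12: edi=39&12=4
halt.

580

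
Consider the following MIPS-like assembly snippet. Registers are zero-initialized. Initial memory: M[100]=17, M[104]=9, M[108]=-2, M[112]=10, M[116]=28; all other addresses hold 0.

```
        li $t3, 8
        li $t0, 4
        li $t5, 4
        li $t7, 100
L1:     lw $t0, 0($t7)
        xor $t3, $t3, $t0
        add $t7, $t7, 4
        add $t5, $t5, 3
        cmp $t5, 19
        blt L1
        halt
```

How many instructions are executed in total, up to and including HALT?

35

$t3=8
$t0=4
$t5=4
$t7=100
$t0=M[100]=17
$t3=8^17=25
$t7=100+4=104
$t5=4+3=7
cmp $t5, 19  (cmp 7,19)
blt L1: taken
$t0=M[104]=9
$t3=25^9=16
$t7=104+4=108
$t5=7+3=10
cmp $t5, 19  (cmp 10,19)
blt L1: taken
$t0=M[108]=-2
$t3=16^(-2)=-18
$t7=108+4=112
$t5=10+3=13
cmp $t5, 19  (cmp 13,19)
blt L1: taken
$t0=M[112]=10
$t3=(-18)^10=-28
$t7=112+4=116
$t5=13+3=16
cmp $t5, 19  (cmp 16,19)
blt L1: taken
$t0=M[116]=28
$t3=(-28)^28=-8
$t7=116+4=120
$t5=16+3=19
cmp $t5, 19  (cmp 19,19)
blt L1: not taken
halt.
Total executed instructions: 35.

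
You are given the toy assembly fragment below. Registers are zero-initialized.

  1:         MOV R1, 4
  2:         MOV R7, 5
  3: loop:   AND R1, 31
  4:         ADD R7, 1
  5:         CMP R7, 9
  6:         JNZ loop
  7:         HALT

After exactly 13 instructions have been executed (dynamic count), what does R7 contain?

8

MOV R1, 4 → R1=4
MOV R7, 5 → R7=5
AND R1, 31 → R1=4&31=4
ADD R7, 1 → R7=5+1=6
CMP R7, 9  (cmp 6,9)
JNZ loop: taken
AND R1, 31 → R1=4&31=4
ADD R7, 1 → R7=6+1=7
CMP R7, 9  (cmp 7,9)
JNZ loop: taken
AND R1, 31 → R1=4&31=4
ADD R7, 1 → R7=7+1=8
CMP R7, 9  (cmp 8,9)
After step 13: R7 = 8.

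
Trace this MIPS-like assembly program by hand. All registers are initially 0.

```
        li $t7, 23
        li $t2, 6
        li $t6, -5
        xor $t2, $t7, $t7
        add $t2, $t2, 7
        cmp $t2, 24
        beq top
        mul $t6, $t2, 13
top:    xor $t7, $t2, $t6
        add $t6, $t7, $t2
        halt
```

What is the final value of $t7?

after li $t7, 23: $t7=23
after li $t2, 6: $t2=6
after li $t6, -5: $t6=-5
after xor $t2, $t7, $t7: $t2=23^23=0
after add $t2, $t2, 7: $t2=0+7=7
cmp $t2, 24  (cmp 7,24)
beq top: not taken
after mul $t6, $t2, 13: $t6=7*13=91
after xor $t7, $t2, $t6: $t7=7^91=92
after add $t6, $t7, $t2: $t6=92+7=99
halt.

92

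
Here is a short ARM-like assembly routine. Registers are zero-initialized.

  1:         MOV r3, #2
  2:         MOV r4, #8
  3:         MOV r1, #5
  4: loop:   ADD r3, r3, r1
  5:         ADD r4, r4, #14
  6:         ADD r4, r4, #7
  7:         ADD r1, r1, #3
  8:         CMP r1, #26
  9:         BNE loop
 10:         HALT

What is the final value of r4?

r3=2
r4=8
r1=5
r3=2+5=7
r4=8+14=22
r4=22+7=29
r1=5+3=8
CMP r1, #26  (cmp 8,26)
BNE loop: taken
r3=7+8=15
r4=29+14=43
r4=43+7=50
r1=8+3=11
CMP r1, #26  (cmp 11,26)
BNE loop: taken
r3=15+11=26
r4=50+14=64
r4=64+7=71
r1=11+3=14
CMP r1, #26  (cmp 14,26)
BNE loop: taken
r3=26+14=40
r4=71+14=85
r4=85+7=92
r1=14+3=17
CMP r1, #26  (cmp 17,26)
BNE loop: taken
r3=40+17=57
r4=92+14=106
r4=106+7=113
r1=17+3=20
CMP r1, #26  (cmp 20,26)
BNE loop: taken
r3=57+20=77
r4=113+14=127
r4=127+7=134
r1=20+3=23
CMP r1, #26  (cmp 23,26)
BNE loop: taken
r3=77+23=100
r4=134+14=148
r4=148+7=155
r1=23+3=26
CMP r1, #26  (cmp 26,26)
BNE loop: not taken
halt.

155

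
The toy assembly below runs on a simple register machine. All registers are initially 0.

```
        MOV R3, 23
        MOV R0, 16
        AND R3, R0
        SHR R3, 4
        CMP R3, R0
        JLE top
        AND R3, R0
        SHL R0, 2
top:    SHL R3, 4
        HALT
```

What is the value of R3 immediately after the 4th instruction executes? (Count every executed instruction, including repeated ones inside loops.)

1

after MOV R3, 23: R3=23
after MOV R0, 16: R0=16
after AND R3, R0: R3=23&16=16
after SHR R3, 4: R3=16>>4=1
After step 4: R3 = 1.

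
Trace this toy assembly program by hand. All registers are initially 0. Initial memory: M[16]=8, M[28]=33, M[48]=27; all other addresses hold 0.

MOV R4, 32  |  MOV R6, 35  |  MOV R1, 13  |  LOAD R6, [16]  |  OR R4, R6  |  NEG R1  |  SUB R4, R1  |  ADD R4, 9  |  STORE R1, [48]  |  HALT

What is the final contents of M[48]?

-13

after MOV R4, 32: R4=32
after MOV R6, 35: R6=35
after MOV R1, 13: R1=13
after LOAD R6, [16]: R6=M[16]=8
after OR R4, R6: R4=32|8=40
after NEG R1: R1=-(13)=-13
after SUB R4, R1: R4=40-(-13)=53
after ADD R4, 9: R4=53+9=62
STORE R1, [48] → M[48]=-13
halt.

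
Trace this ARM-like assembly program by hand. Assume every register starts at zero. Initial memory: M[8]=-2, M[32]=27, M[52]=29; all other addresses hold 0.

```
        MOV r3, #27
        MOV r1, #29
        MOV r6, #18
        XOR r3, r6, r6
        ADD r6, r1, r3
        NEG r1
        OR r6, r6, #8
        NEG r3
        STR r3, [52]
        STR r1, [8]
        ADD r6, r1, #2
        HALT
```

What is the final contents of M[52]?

0

r3=27
r1=29
r6=18
r3=18^18=0
r6=29+0=29
r1=-(29)=-29
r6=29|8=29
r3=-(0)=0
STR r3, [52] → M[52]=0
STR r1, [8] → M[8]=-29
r6=(-29)+2=-27
halt.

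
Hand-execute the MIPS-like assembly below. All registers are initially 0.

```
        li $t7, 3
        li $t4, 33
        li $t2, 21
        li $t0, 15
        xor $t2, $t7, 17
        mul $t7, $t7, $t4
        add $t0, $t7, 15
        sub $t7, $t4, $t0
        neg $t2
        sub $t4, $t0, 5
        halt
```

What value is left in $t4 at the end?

$t7=3
$t4=33
$t2=21
$t0=15
$t2=3^17=18
$t7=3*33=99
$t0=99+15=114
$t7=33-114=-81
$t2=-(18)=-18
$t4=114-5=109
halt.

109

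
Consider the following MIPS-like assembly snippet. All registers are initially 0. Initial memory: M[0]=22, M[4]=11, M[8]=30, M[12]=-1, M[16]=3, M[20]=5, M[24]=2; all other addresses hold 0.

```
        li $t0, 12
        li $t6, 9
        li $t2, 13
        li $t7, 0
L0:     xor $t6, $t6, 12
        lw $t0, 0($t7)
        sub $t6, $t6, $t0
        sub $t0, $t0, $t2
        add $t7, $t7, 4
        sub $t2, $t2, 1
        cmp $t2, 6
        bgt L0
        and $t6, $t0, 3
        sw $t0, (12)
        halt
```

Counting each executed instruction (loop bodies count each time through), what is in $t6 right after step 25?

-74

after li $t0, 12: $t0=12
after li $t6, 9: $t6=9
after li $t2, 13: $t2=13
after li $t7, 0: $t7=0
after xor $t6, $t6, 12: $t6=9^12=5
after lw $t0, 0($t7): $t0=M[0]=22
after sub $t6, $t6, $t0: $t6=5-22=-17
after sub $t0, $t0, $t2: $t0=22-13=9
after add $t7, $t7, 4: $t7=0+4=4
after sub $t2, $t2, 1: $t2=13-1=12
cmp $t2, 6  (cmp 12,6)
bgt L0: taken
after xor $t6, $t6, 12: $t6=(-17)^12=-29
after lw $t0, 0($t7): $t0=M[4]=11
after sub $t6, $t6, $t0: $t6=(-29)-11=-40
after sub $t0, $t0, $t2: $t0=11-12=-1
after add $t7, $t7, 4: $t7=4+4=8
after sub $t2, $t2, 1: $t2=12-1=11
cmp $t2, 6  (cmp 11,6)
bgt L0: taken
after xor $t6, $t6, 12: $t6=(-40)^12=-44
after lw $t0, 0($t7): $t0=M[8]=30
after sub $t6, $t6, $t0: $t6=(-44)-30=-74
after sub $t0, $t0, $t2: $t0=30-11=19
after add $t7, $t7, 4: $t7=8+4=12
After step 25: $t6 = -74.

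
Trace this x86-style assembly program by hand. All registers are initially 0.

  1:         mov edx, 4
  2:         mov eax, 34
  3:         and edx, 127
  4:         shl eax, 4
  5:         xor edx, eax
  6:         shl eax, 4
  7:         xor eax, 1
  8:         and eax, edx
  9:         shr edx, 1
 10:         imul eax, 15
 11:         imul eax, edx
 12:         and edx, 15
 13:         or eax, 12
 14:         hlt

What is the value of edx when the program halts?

edx=4
eax=34
edx=4&127=4
eax=34<<4=544
edx=4^544=548
eax=544<<4=8704
eax=8704^1=8705
eax=8705&548=512
edx=548>>1=274
eax=512*15=7680
eax=7680*274=2104320
edx=274&15=2
eax=2104320|12=2104332
halt.

2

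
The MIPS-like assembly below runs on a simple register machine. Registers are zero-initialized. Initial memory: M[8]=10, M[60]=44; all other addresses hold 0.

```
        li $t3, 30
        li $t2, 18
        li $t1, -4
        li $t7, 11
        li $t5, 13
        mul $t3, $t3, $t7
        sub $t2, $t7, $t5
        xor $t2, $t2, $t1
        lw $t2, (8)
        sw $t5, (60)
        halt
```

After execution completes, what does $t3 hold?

330

after li $t3, 30: $t3=30
after li $t2, 18: $t2=18
after li $t1, -4: $t1=-4
after li $t7, 11: $t7=11
after li $t5, 13: $t5=13
after mul $t3, $t3, $t7: $t3=30*11=330
after sub $t2, $t7, $t5: $t2=11-13=-2
after xor $t2, $t2, $t1: $t2=(-2)^(-4)=2
after lw $t2, (8): $t2=M[8]=10
sw $t5, (60) → M[60]=13
halt.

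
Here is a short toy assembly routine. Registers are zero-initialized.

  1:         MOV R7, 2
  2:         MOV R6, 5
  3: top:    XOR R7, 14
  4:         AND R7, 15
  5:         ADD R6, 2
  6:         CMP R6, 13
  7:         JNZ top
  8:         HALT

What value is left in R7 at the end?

2

MOV R7, 2 → R7=2
MOV R6, 5 → R6=5
XOR R7, 14 → R7=2^14=12
AND R7, 15 → R7=12&15=12
ADD R6, 2 → R6=5+2=7
CMP R6, 13  (cmp 7,13)
JNZ top: taken
XOR R7, 14 → R7=12^14=2
AND R7, 15 → R7=2&15=2
ADD R6, 2 → R6=7+2=9
CMP R6, 13  (cmp 9,13)
JNZ top: taken
XOR R7, 14 → R7=2^14=12
AND R7, 15 → R7=12&15=12
ADD R6, 2 → R6=9+2=11
CMP R6, 13  (cmp 11,13)
JNZ top: taken
XOR R7, 14 → R7=12^14=2
AND R7, 15 → R7=2&15=2
ADD R6, 2 → R6=11+2=13
CMP R6, 13  (cmp 13,13)
JNZ top: not taken
halt.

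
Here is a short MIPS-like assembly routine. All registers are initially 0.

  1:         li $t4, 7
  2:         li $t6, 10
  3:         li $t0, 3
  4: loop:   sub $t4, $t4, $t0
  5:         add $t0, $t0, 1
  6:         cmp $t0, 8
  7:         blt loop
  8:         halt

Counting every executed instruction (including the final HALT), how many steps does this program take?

24

li $t4, 7 → $t4=7
li $t6, 10 → $t6=10
li $t0, 3 → $t0=3
sub $t4, $t4, $t0 → $t4=7-3=4
add $t0, $t0, 1 → $t0=3+1=4
cmp $t0, 8  (cmp 4,8)
blt loop: taken
sub $t4, $t4, $t0 → $t4=4-4=0
add $t0, $t0, 1 → $t0=4+1=5
cmp $t0, 8  (cmp 5,8)
blt loop: taken
sub $t4, $t4, $t0 → $t4=0-5=-5
add $t0, $t0, 1 → $t0=5+1=6
cmp $t0, 8  (cmp 6,8)
blt loop: taken
sub $t4, $t4, $t0 → $t4=(-5)-6=-11
add $t0, $t0, 1 → $t0=6+1=7
cmp $t0, 8  (cmp 7,8)
blt loop: taken
sub $t4, $t4, $t0 → $t4=(-11)-7=-18
add $t0, $t0, 1 → $t0=7+1=8
cmp $t0, 8  (cmp 8,8)
blt loop: not taken
halt.
Total executed instructions: 24.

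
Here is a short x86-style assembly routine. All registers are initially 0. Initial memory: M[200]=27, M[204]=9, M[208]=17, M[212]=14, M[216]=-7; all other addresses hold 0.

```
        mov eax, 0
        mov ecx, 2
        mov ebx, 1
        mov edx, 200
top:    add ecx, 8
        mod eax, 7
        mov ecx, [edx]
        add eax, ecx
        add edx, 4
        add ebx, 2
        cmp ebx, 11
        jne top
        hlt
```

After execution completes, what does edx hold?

220

mov eax, 0 → eax=0
mov ecx, 2 → ecx=2
mov ebx, 1 → ebx=1
mov edx, 200 → edx=200
add ecx, 8 → ecx=2+8=10
mod eax, 7 → eax=0%7=0
mov ecx, [edx] → ecx=M[200]=27
add eax, ecx → eax=0+27=27
add edx, 4 → edx=200+4=204
add ebx, 2 → ebx=1+2=3
cmp ebx, 11  (cmp 3,11)
jne top: taken
add ecx, 8 → ecx=27+8=35
mod eax, 7 → eax=27%7=6
mov ecx, [edx] → ecx=M[204]=9
add eax, ecx → eax=6+9=15
add edx, 4 → edx=204+4=208
add ebx, 2 → ebx=3+2=5
cmp ebx, 11  (cmp 5,11)
jne top: taken
add ecx, 8 → ecx=9+8=17
mod eax, 7 → eax=15%7=1
mov ecx, [edx] → ecx=M[208]=17
add eax, ecx → eax=1+17=18
add edx, 4 → edx=208+4=212
add ebx, 2 → ebx=5+2=7
cmp ebx, 11  (cmp 7,11)
jne top: taken
add ecx, 8 → ecx=17+8=25
mod eax, 7 → eax=18%7=4
mov ecx, [edx] → ecx=M[212]=14
add eax, ecx → eax=4+14=18
add edx, 4 → edx=212+4=216
add ebx, 2 → ebx=7+2=9
cmp ebx, 11  (cmp 9,11)
jne top: taken
add ecx, 8 → ecx=14+8=22
mod eax, 7 → eax=18%7=4
mov ecx, [edx] → ecx=M[216]=-7
add eax, ecx → eax=4+(-7)=-3
add edx, 4 → edx=216+4=220
add ebx, 2 → ebx=9+2=11
cmp ebx, 11  (cmp 11,11)
jne top: not taken
halt.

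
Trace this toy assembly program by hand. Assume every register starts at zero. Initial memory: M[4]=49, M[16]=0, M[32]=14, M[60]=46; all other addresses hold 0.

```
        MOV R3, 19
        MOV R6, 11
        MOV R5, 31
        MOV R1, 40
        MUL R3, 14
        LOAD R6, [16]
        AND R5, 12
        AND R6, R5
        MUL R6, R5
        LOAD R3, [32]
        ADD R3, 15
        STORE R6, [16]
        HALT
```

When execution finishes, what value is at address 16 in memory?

0

R3=19
R6=11
R5=31
R1=40
R3=19*14=266
R6=M[16]=0
R5=31&12=12
R6=0&12=0
R6=0*12=0
R3=M[32]=14
R3=14+15=29
STORE R6, [16] → M[16]=0
halt.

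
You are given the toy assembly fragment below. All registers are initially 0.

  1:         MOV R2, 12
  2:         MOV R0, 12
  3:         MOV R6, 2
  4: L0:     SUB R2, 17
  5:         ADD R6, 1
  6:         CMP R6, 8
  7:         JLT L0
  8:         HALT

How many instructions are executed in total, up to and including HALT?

MOV R2, 12 → R2=12
MOV R0, 12 → R0=12
MOV R6, 2 → R6=2
SUB R2, 17 → R2=12-17=-5
ADD R6, 1 → R6=2+1=3
CMP R6, 8  (cmp 3,8)
JLT L0: taken
SUB R2, 17 → R2=(-5)-17=-22
ADD R6, 1 → R6=3+1=4
CMP R6, 8  (cmp 4,8)
JLT L0: taken
SUB R2, 17 → R2=(-22)-17=-39
ADD R6, 1 → R6=4+1=5
CMP R6, 8  (cmp 5,8)
JLT L0: taken
SUB R2, 17 → R2=(-39)-17=-56
ADD R6, 1 → R6=5+1=6
CMP R6, 8  (cmp 6,8)
JLT L0: taken
SUB R2, 17 → R2=(-56)-17=-73
ADD R6, 1 → R6=6+1=7
CMP R6, 8  (cmp 7,8)
JLT L0: taken
SUB R2, 17 → R2=(-73)-17=-90
ADD R6, 1 → R6=7+1=8
CMP R6, 8  (cmp 8,8)
JLT L0: not taken
halt.
Total executed instructions: 28.

28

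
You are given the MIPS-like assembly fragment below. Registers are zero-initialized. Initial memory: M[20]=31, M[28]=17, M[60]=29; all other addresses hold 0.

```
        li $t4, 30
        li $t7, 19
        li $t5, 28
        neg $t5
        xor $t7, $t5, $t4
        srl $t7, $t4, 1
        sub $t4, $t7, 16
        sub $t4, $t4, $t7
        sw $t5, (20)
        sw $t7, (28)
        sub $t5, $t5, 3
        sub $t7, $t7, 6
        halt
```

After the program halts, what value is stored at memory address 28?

after li $t4, 30: $t4=30
after li $t7, 19: $t7=19
after li $t5, 28: $t5=28
after neg $t5: $t5=-(28)=-28
after xor $t7, $t5, $t4: $t7=(-28)^30=-6
after srl $t7, $t4, 1: $t7=30>>1=15
after sub $t4, $t7, 16: $t4=15-16=-1
after sub $t4, $t4, $t7: $t4=(-1)-15=-16
sw $t5, (20) → M[20]=-28
sw $t7, (28) → M[28]=15
after sub $t5, $t5, 3: $t5=(-28)-3=-31
after sub $t7, $t7, 6: $t7=15-6=9
halt.

15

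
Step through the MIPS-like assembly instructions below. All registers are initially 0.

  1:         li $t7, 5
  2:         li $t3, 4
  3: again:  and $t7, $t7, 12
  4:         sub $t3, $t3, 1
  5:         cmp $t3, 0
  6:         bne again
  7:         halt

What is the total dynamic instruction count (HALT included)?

$t7=5
$t3=4
$t7=5&12=4
$t3=4-1=3
cmp $t3, 0  (cmp 3,0)
bne again: taken
$t7=4&12=4
$t3=3-1=2
cmp $t3, 0  (cmp 2,0)
bne again: taken
$t7=4&12=4
$t3=2-1=1
cmp $t3, 0  (cmp 1,0)
bne again: taken
$t7=4&12=4
$t3=1-1=0
cmp $t3, 0  (cmp 0,0)
bne again: not taken
halt.
Total executed instructions: 19.

19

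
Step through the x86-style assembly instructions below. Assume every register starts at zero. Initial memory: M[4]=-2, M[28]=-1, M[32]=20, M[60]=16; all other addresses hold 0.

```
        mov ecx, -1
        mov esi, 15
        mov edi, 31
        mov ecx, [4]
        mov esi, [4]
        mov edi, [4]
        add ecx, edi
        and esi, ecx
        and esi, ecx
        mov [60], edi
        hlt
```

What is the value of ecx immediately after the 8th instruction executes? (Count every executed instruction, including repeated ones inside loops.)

-4

mov ecx, -1 → ecx=-1
mov esi, 15 → esi=15
mov edi, 31 → edi=31
mov ecx, [4] → ecx=M[4]=-2
mov esi, [4] → esi=M[4]=-2
mov edi, [4] → edi=M[4]=-2
add ecx, edi → ecx=(-2)+(-2)=-4
and esi, ecx → esi=(-2)&(-4)=-4
After step 8: ecx = -4.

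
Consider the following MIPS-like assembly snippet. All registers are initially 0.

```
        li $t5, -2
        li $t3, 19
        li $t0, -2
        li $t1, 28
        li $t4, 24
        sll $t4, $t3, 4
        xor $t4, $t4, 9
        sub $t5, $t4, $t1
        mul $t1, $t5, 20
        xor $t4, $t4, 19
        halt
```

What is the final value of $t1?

$t5=-2
$t3=19
$t0=-2
$t1=28
$t4=24
$t4=19<<4=304
$t4=304^9=313
$t5=313-28=285
$t1=285*20=5700
$t4=313^19=298
halt.

5700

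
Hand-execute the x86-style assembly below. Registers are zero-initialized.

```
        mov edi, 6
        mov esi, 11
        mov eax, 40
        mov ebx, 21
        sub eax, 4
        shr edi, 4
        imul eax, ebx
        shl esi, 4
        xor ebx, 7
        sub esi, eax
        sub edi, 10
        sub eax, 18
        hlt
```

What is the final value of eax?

738

edi=6
esi=11
eax=40
ebx=21
eax=40-4=36
edi=6>>4=0
eax=36*21=756
esi=11<<4=176
ebx=21^7=18
esi=176-756=-580
edi=0-10=-10
eax=756-18=738
halt.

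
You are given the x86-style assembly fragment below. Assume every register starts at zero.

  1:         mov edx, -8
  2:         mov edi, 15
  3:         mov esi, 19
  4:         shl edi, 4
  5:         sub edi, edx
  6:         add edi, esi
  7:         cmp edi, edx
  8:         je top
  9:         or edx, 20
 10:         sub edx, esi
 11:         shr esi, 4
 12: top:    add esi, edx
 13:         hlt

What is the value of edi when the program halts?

after mov edx, -8: edx=-8
after mov edi, 15: edi=15
after mov esi, 19: esi=19
after shl edi, 4: edi=15<<4=240
after sub edi, edx: edi=240-(-8)=248
after add edi, esi: edi=248+19=267
cmp edi, edx  (cmp 267,-8)
je top: not taken
after or edx, 20: edx=(-8)|20=-4
after sub edx, esi: edx=(-4)-19=-23
after shr esi, 4: esi=19>>4=1
after add esi, edx: esi=1+(-23)=-22
halt.

267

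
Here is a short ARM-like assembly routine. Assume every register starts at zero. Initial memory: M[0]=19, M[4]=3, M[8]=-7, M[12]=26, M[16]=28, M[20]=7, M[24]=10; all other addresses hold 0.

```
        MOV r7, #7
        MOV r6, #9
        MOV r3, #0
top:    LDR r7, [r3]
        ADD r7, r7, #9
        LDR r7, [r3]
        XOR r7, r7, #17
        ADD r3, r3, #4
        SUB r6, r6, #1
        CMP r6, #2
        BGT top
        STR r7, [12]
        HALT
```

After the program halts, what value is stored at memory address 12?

27

r7=7
r6=9
r3=0
r7=M[0]=19
r7=19+9=28
r7=M[0]=19
r7=19^17=2
r3=0+4=4
r6=9-1=8
CMP r6, #2  (cmp 8,2)
BGT top: taken
r7=M[4]=3
r7=3+9=12
r7=M[4]=3
r7=3^17=18
r3=4+4=8
r6=8-1=7
CMP r6, #2  (cmp 7,2)
BGT top: taken
r7=M[8]=-7
r7=(-7)+9=2
r7=M[8]=-7
r7=(-7)^17=-24
r3=8+4=12
r6=7-1=6
CMP r6, #2  (cmp 6,2)
BGT top: taken
r7=M[12]=26
r7=26+9=35
r7=M[12]=26
r7=26^17=11
r3=12+4=16
r6=6-1=5
CMP r6, #2  (cmp 5,2)
BGT top: taken
r7=M[16]=28
r7=28+9=37
r7=M[16]=28
r7=28^17=13
r3=16+4=20
r6=5-1=4
CMP r6, #2  (cmp 4,2)
BGT top: taken
r7=M[20]=7
r7=7+9=16
r7=M[20]=7
r7=7^17=22
r3=20+4=24
r6=4-1=3
CMP r6, #2  (cmp 3,2)
BGT top: taken
r7=M[24]=10
r7=10+9=19
r7=M[24]=10
r7=10^17=27
r3=24+4=28
r6=3-1=2
CMP r6, #2  (cmp 2,2)
BGT top: not taken
STR r7, [12] → M[12]=27
halt.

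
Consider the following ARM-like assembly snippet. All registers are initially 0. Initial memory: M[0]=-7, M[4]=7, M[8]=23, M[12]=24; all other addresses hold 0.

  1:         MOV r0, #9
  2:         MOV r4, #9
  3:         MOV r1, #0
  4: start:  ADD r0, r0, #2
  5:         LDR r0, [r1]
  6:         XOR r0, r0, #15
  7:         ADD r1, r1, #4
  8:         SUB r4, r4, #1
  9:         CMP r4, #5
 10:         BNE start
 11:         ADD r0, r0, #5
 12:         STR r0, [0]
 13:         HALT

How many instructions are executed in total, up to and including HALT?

r0=9
r4=9
r1=0
r0=9+2=11
r0=M[0]=-7
r0=(-7)^15=-10
r1=0+4=4
r4=9-1=8
CMP r4, #5  (cmp 8,5)
BNE start: taken
r0=(-10)+2=-8
r0=M[4]=7
r0=7^15=8
r1=4+4=8
r4=8-1=7
CMP r4, #5  (cmp 7,5)
BNE start: taken
r0=8+2=10
r0=M[8]=23
r0=23^15=24
r1=8+4=12
r4=7-1=6
CMP r4, #5  (cmp 6,5)
BNE start: taken
r0=24+2=26
r0=M[12]=24
r0=24^15=23
r1=12+4=16
r4=6-1=5
CMP r4, #5  (cmp 5,5)
BNE start: not taken
r0=23+5=28
STR r0, [0] → M[0]=28
halt.
Total executed instructions: 34.

34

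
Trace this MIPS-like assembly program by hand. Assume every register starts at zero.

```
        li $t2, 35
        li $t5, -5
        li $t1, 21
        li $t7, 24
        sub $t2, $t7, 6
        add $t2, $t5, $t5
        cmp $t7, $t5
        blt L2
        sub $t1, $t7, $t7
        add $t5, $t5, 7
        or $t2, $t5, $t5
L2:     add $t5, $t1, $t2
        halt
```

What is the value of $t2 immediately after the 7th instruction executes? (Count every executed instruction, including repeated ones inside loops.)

-10

$t2=35
$t5=-5
$t1=21
$t7=24
$t2=24-6=18
$t2=(-5)+(-5)=-10
cmp $t7, $t5  (cmp 24,-5)
After step 7: $t2 = -10.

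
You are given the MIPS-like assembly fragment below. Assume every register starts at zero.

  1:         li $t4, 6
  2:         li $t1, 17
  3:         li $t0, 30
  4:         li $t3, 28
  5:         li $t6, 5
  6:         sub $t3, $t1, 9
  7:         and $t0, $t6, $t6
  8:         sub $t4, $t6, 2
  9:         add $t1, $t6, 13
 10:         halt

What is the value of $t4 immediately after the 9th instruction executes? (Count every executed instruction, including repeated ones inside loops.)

li $t4, 6 → $t4=6
li $t1, 17 → $t1=17
li $t0, 30 → $t0=30
li $t3, 28 → $t3=28
li $t6, 5 → $t6=5
sub $t3, $t1, 9 → $t3=17-9=8
and $t0, $t6, $t6 → $t0=5&5=5
sub $t4, $t6, 2 → $t4=5-2=3
add $t1, $t6, 13 → $t1=5+13=18
After step 9: $t4 = 3.

3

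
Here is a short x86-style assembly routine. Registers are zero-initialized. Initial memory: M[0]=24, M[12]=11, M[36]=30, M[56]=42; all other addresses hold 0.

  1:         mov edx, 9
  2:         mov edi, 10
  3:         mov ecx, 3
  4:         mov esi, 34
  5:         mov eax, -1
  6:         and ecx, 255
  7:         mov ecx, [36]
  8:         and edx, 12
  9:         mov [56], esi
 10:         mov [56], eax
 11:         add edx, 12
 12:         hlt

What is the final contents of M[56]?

-1

mov edx, 9 → edx=9
mov edi, 10 → edi=10
mov ecx, 3 → ecx=3
mov esi, 34 → esi=34
mov eax, -1 → eax=-1
and ecx, 255 → ecx=3&255=3
mov ecx, [36] → ecx=M[36]=30
and edx, 12 → edx=9&12=8
mov [56], esi → M[56]=34
mov [56], eax → M[56]=-1
add edx, 12 → edx=8+12=20
halt.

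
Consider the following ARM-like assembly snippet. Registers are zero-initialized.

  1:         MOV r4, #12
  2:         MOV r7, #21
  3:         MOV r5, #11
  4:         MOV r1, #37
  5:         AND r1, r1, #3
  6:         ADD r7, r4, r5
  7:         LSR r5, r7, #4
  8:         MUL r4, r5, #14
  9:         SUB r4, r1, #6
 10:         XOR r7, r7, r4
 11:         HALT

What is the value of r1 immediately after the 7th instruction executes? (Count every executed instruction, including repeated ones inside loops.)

1

MOV r4, #12 → r4=12
MOV r7, #21 → r7=21
MOV r5, #11 → r5=11
MOV r1, #37 → r1=37
AND r1, r1, #3 → r1=37&3=1
ADD r7, r4, r5 → r7=12+11=23
LSR r5, r7, #4 → r5=23>>4=1
After step 7: r1 = 1.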